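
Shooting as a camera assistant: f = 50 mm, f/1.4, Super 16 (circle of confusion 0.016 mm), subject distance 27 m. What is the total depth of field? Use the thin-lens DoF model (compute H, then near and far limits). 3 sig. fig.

Hyperfocal distance H = f²/(N·c) + f = 50²/(1.4 × 0.016) + 50 = 2500/0.0224 + 50 ≈ 111657.1 mm ≈ 111.7 m.
Near limit Dn = s·(H − f)/(H + s − 2f) = 27000 × (111657.1 − 50) / (111657.1 + 27000 − 2 × 50) = 27000 × 111607.1 / 138557.1 ≈ 21748 mm.
Far limit Df = s·(H − f)/(H − s) = 27000 × (111657.1 − 50) / (111657.1 − 27000) = 27000 × 111607.1 / 84657.1 ≈ 35595 mm.
Depth of field = Df − Dn = 35595 − 21748 ≈ 13847 mm ≈ 13.8 m.

13.8 m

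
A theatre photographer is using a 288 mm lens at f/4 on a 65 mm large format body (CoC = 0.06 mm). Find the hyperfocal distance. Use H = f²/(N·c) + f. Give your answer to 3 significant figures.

Hyperfocal distance H = f²/(N·c) + f = 288²/(4 × 0.06) + 288 = 82944/0.24 + 288 ≈ 345888.0 mm ≈ 346 m.

346 m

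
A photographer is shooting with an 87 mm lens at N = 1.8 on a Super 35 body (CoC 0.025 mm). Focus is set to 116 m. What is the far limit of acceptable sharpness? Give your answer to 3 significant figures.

373 m

Hyperfocal distance H = f²/(N·c) + f = 87²/(1.8 × 0.025) + 87 = 7569/0.045 + 87 ≈ 168287.0 mm ≈ 168.3 m.
Far limit Df = s·(H − f)/(H − s) = 116000 × (168287.0 − 87) / (168287.0 − 116000) = 116000 × 168200.0 / 52287.0 ≈ 373156 mm ≈ 373 m.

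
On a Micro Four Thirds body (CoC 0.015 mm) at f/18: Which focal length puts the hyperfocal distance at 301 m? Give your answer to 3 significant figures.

285 mm

From H = f²/(N·c) + f, with f ≪ H: f ≈ √(H·N·c) = √(301000 × 18 × 0.015) = √81270 ≈ 285.1 mm.
The +f correction barely moves this — solving exactly, f² + N·c·f − N·c·H = 0 ⇒ f = (−N·c + √((N·c)² + 4·N·c·H))/2 = (−0.27 + √325080)/2 ≈ 284.94 mm, so f ≈ 285 mm.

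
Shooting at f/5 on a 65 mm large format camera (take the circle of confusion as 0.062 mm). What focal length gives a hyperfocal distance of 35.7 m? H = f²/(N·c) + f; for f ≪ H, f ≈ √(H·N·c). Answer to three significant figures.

105 mm

From H = f²/(N·c) + f, with f ≪ H: f ≈ √(H·N·c) = √(35700 × 5 × 0.062) = √11067 ≈ 105.2 mm.
The +f correction barely moves this — solving exactly, f² + N·c·f − N·c·H = 0 ⇒ f = (−N·c + √((N·c)² + 4·N·c·H))/2 = (−0.31 + √44268)/2 ≈ 105.04 mm, so f ≈ 105 mm.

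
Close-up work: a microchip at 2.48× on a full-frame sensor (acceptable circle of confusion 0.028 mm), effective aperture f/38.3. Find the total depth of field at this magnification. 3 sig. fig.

At magnification m, DoF ≈ 2·N_eff·c/m² = 2 × 38.3 × 0.028 / 2.48² = 2.145 / 6.15 ≈ 0.349 mm.

0.349 mm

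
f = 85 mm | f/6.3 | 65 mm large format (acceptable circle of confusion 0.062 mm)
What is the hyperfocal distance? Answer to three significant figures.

18.6 m

Hyperfocal distance H = f²/(N·c) + f = 85²/(6.3 × 0.062) + 85 = 7225/0.3906 + 85 ≈ 18582.2 mm ≈ 18.6 m.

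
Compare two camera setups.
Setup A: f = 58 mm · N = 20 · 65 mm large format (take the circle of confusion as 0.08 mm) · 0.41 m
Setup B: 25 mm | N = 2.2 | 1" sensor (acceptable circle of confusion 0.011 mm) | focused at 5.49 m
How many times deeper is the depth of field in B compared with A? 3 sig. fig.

Setup A: H = 58²/(20×0.08) + 58 ≈ 2160.5 mm; DoF = Df − Dn = 492.45 − 351.20 ≈ 141.25 mm.
Setup B: H = 25²/(2.2×0.011) + 25 ≈ 25851.4 mm; DoF = Df − Dn = 6963.5 − 4531.2 ≈ 2432.3 mm.
Ratio = 2432.3 / 141.25 ≈ 17.2.

17.2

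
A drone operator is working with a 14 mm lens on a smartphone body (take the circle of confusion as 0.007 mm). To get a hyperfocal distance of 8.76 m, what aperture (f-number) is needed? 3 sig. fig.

Rearrange H = f²/(N·c) + f for N: N = f² / ((H − f)·c).
N = 14² / ((8760 − 14) × 0.007) = 196 / 61.22 ≈ 3.20.

f/3.20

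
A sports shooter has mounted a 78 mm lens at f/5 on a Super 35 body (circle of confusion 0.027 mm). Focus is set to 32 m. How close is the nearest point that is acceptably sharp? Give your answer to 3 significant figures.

18.7 m

Hyperfocal distance H = f²/(N·c) + f = 78²/(5 × 0.027) + 78 = 6084/0.135 + 78 ≈ 45144.7 mm ≈ 45.14 m.
Near limit Dn = s·(H − f)/(H + s − 2f) = 32000 × (45144.7 − 78) / (45144.7 + 32000 − 2 × 78) = 32000 × 45066.7 / 76988.7 ≈ 18732 mm ≈ 18.7 m.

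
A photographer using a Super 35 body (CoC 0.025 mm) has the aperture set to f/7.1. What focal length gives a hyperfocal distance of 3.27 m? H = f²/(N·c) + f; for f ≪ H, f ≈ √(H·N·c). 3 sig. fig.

24.0 mm

From H = f²/(N·c) + f, with f ≪ H: f ≈ √(H·N·c) = √(3270 × 7.1 × 0.025) = √580.42 ≈ 24.09 mm.
Exact: f² + N·c·f − N·c·H = 0 ⇒ f = (−N·c + √((N·c)² + 4·N·c·H))/2 = (−0.1775 + √2321.7)/2 ≈ 24.003 mm ≈ 24.0 mm.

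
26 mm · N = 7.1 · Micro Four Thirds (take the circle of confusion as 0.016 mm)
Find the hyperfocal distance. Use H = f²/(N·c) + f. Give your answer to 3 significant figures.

5.98 m

Hyperfocal distance H = f²/(N·c) + f = 26²/(7.1 × 0.016) + 26 = 676/0.1136 + 26 ≈ 5976.7 mm ≈ 5.98 m.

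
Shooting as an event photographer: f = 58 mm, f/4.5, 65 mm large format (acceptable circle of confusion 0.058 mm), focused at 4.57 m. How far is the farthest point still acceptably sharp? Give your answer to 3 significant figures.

7.03 m

Hyperfocal distance H = f²/(N·c) + f = 58²/(4.5 × 0.058) + 58 = 3364/0.261 + 58 ≈ 12946.9 mm ≈ 12.95 m.
Far limit Df = s·(H − f)/(H − s) = 4570 × (12946.9 − 58) / (12946.9 − 4570) = 4570 × 12888.9 / 8376.9 ≈ 7031.5 mm ≈ 7.03 m.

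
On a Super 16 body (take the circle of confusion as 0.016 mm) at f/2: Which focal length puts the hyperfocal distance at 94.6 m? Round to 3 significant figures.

55.0 mm

From H = f²/(N·c) + f, with f ≪ H: f ≈ √(H·N·c) = √(94600 × 2 × 0.016) = √3027.2 ≈ 55.02 mm.
The +f correction barely moves this — solving exactly, f² + N·c·f − N·c·H = 0 ⇒ f = (−N·c + √((N·c)² + 4·N·c·H))/2 = (−0.032 + √12109)/2 ≈ 55.004 mm, so f ≈ 55.0 mm.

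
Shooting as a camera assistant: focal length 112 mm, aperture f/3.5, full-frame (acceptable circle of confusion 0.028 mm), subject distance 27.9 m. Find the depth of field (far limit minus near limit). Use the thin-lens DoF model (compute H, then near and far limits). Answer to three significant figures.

Hyperfocal distance H = f²/(N·c) + f = 112²/(3.5 × 0.028) + 112 = 12544/0.098 + 112 ≈ 128112.0 mm ≈ 128.1 m.
Near limit Dn = s·(H − f)/(H + s − 2f) = 27900 × (128112.0 − 112) / (128112.0 + 27900 − 2 × 112) = 27900 × 128000.0 / 155788.0 ≈ 22923 mm.
Far limit Df = s·(H − f)/(H − s) = 27900 × (128112.0 − 112) / (128112.0 − 27900) = 27900 × 128000.0 / 100212.0 ≈ 35636 mm.
Depth of field = Df − Dn = 35636 − 22923 ≈ 12713 mm ≈ 12.7 m.

12.7 m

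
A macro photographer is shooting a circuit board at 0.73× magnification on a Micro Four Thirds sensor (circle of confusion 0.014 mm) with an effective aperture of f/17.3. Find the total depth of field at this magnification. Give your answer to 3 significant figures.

At magnification m, DoF ≈ 2·N_eff·c/m² = 2 × 17.3 × 0.014 / 0.73² = 0.4844 / 0.5329 ≈ 0.909 mm.

0.909 mm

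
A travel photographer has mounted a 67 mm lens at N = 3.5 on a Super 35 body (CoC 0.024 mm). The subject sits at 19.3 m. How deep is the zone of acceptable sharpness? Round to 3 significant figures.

16.0 m

Hyperfocal distance H = f²/(N·c) + f = 67²/(3.5 × 0.024) + 67 = 4489/0.084 + 67 ≈ 53507.5 mm ≈ 53.51 m.
Near limit Dn = s·(H − f)/(H + s − 2f) = 19300 × (53507.5 − 67) / (53507.5 + 19300 − 2 × 67) = 19300 × 53440.5 / 72673.5 ≈ 14192 mm.
Far limit Df = s·(H − f)/(H − s) = 19300 × (53507.5 − 67) / (53507.5 − 19300) = 19300 × 53440.5 / 34207.5 ≈ 30151 mm.
Depth of field = Df − Dn = 30151 − 14192 ≈ 15959 mm ≈ 16.0 m.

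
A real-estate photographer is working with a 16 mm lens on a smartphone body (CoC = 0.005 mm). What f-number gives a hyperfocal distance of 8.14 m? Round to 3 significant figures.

Rearrange H = f²/(N·c) + f for N: N = f² / ((H − f)·c).
N = 16² / ((8140 − 16) × 0.005) = 256 / 40.62 ≈ 6.30.

f/6.30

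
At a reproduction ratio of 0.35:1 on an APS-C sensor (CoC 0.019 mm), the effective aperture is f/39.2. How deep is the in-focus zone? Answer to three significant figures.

At magnification m, DoF ≈ 2·N_eff·c/m² = 2 × 39.2 × 0.019 / 0.35² = 1.49 / 0.1225 ≈ 12.2 mm.

12.2 mm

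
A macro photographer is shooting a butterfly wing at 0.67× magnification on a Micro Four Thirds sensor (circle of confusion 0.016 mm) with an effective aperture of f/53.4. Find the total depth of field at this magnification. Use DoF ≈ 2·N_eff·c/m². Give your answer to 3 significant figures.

3.81 mm

At magnification m, DoF ≈ 2·N_eff·c/m² = 2 × 53.4 × 0.016 / 0.67² = 1.709 / 0.4489 ≈ 3.81 mm.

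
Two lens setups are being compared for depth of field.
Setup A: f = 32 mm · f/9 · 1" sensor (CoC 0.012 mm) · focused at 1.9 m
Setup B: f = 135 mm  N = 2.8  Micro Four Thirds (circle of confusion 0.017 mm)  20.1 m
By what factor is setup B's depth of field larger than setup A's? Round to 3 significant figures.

2.70

Setup A: H = 32²/(9×0.012) + 32 ≈ 9513.5 mm; DoF = Df − Dn = 2366.17 − 1587.28 ≈ 778.89 mm.
Setup B: H = 135²/(2.8×0.017) + 135 ≈ 383013.2 mm; DoF = Df − Dn = 21205.8 − 19103.8 ≈ 2102.0 mm.
Ratio = 2102.0 / 778.89 ≈ 2.70.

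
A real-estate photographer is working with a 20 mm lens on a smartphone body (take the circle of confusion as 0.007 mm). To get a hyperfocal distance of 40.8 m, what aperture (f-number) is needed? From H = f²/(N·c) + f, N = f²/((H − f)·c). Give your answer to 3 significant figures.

Rearrange H = f²/(N·c) + f for N: N = f² / ((H − f)·c).
N = 20² / ((40800 − 20) × 0.007) = 400 / 285.5 ≈ 1.40.

f/1.40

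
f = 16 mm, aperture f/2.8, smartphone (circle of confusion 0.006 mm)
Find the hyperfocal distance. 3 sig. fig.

15.3 m

Hyperfocal distance H = f²/(N·c) + f = 16²/(2.8 × 0.006) + 16 = 256/0.0168 + 16 ≈ 15254.1 mm ≈ 15.3 m.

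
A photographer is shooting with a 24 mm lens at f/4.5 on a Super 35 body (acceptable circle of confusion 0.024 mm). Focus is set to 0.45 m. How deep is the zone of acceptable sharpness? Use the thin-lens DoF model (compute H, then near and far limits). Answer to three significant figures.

Hyperfocal distance H = f²/(N·c) + f = 24²/(4.5 × 0.024) + 24 = 576/0.108 + 24 ≈ 5357.3 mm ≈ 5.357 m.
Near limit Dn = s·(H − f)/(H + s − 2f) = 450 × (5357.3 − 24) / (5357.3 + 450 − 2 × 24) = 450 × 5333.3 / 5759.3 ≈ 416.715 mm.
Far limit Df = s·(H − f)/(H − s) = 450 × (5357.3 − 24) / (5357.3 − 450) = 450 × 5333.3 / 4907.3 ≈ 489.064 mm.
Depth of field = Df − Dn = 489.064 − 416.715 ≈ 72.349 mm.

72.3 mm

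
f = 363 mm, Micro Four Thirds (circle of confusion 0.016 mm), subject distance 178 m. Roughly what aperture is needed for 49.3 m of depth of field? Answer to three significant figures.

f/6.30

Write h = H − f = f²/(N·c). The thin-lens limits are Dn = s·h/(h + (s−f)) and Df = s·h/(h − (s−f)), so DoF = Df − Dn = 2·s·(s−f)·h / (h² − (s−f)²).
That is a quadratic in h: DoF·h² − 2·s·(s−f)·h − DoF·(s−f)² = 0 ⇒ h = (s−f)·(s + √(s² + DoF²)) / DoF = 177637 × (178000 + √(178000² + 49300²)) / 49300 = 177637 × (178000 + 184701) / 49300 ≈ 1306879 mm.
Then N = f²/(c·h) = 363² / (0.016 × 1306879) = 131769 / 20910 ≈ 6.30.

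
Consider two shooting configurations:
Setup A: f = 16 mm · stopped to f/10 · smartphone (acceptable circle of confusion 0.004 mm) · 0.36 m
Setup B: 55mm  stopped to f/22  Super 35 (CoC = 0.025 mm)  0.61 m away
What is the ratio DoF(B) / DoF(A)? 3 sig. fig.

3.20

Setup A: H = 16²/(10×0.004) + 16 ≈ 6416.0 mm; DoF = Df − Dn = 380.449 − 341.637 ≈ 38.812 mm.
Setup B: H = 55²/(22×0.025) + 55 ≈ 5555.0 mm; DoF = Df − Dn = 678.46 − 554.09 ≈ 124.37 mm.
Ratio = 124.37 / 38.812 ≈ 3.20.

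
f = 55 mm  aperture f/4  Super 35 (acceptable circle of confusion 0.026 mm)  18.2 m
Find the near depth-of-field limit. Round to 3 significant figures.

Hyperfocal distance H = f²/(N·c) + f = 55²/(4 × 0.026) + 55 = 3025/0.104 + 55 ≈ 29141.5 mm ≈ 29.14 m.
Near limit Dn = s·(H − f)/(H + s − 2f) = 18200 × (29141.5 − 55) / (29141.5 + 18200 − 2 × 55) = 18200 × 29086.5 / 47231.5 ≈ 11208 mm ≈ 11.2 m.

11.2 m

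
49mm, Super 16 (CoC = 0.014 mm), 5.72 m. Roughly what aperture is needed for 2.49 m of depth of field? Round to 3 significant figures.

Write h = H − f = f²/(N·c). The thin-lens limits are Dn = s·h/(h + (s−f)) and Df = s·h/(h − (s−f)), so DoF = Df − Dn = 2·s·(s−f)·h / (h² − (s−f)²).
That is a quadratic in h: DoF·h² − 2·s·(s−f)·h − DoF·(s−f)² = 0 ⇒ h = (s−f)·(s + √(s² + DoF²)) / DoF = 5671 × (5720 + √(5720² + 2490²)) / 2490 = 5671 × (5720 + 6238.47) / 2490 ≈ 27236 mm.
Then N = f²/(c·h) = 49² / (0.014 × 27236) = 2401 / 381.30 ≈ 6.30.

f/6.30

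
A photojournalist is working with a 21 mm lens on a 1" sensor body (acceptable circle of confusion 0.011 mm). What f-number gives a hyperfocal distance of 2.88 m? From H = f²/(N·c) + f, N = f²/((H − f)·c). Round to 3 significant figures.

f/14

Rearrange H = f²/(N·c) + f for N: N = f² / ((H − f)·c).
N = 21² / ((2880 − 21) × 0.011) = 441 / 31.45 ≈ 14.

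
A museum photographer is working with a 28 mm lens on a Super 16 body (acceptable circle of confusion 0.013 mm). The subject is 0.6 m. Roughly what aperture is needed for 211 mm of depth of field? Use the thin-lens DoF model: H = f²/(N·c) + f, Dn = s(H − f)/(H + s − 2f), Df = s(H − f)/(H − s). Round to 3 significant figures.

f/18

Write h = H − f = f²/(N·c). The thin-lens limits are Dn = s·h/(h + (s−f)) and Df = s·h/(h − (s−f)), so DoF = Df − Dn = 2·s·(s−f)·h / (h² − (s−f)²).
That is a quadratic in h: DoF·h² − 2·s·(s−f)·h − DoF·(s−f)² = 0 ⇒ h = (s−f)·(s + √(s² + DoF²)) / DoF = 572 × (600 + √(600² + 211²)) / 211 = 572 × (600 + 636.020) / 211 ≈ 3350.7 mm.
Then N = f²/(c·h) = 28² / (0.013 × 3350.7) = 784 / 43.559 ≈ 18.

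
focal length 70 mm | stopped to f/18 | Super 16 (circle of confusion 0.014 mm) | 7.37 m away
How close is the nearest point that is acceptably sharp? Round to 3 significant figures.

5.36 m

Hyperfocal distance H = f²/(N·c) + f = 70²/(18 × 0.014) + 70 = 4900/0.252 + 70 ≈ 19514.4 mm ≈ 19.51 m.
Near limit Dn = s·(H − f)/(H + s − 2f) = 7370 × (19514.4 − 70) / (19514.4 + 7370 − 2 × 70) = 7370 × 19444.4 / 26744.4 ≈ 5358.3 mm ≈ 5.36 m.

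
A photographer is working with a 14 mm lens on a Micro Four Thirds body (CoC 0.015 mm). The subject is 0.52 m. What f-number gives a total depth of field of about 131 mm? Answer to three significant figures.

Write h = H − f = f²/(N·c). The thin-lens limits are Dn = s·h/(h + (s−f)) and Df = s·h/(h − (s−f)), so DoF = Df − Dn = 2·s·(s−f)·h / (h² − (s−f)²).
That is a quadratic in h: DoF·h² − 2·s·(s−f)·h − DoF·(s−f)² = 0 ⇒ h = (s−f)·(s + √(s² + DoF²)) / DoF = 506 × (520 + √(520² + 131²)) / 131 = 506 × (520 + 536.247) / 131 ≈ 4079.9 mm.
Then N = f²/(c·h) = 14² / (0.015 × 4079.9) = 196 / 61.198 ≈ 3.20.

f/3.20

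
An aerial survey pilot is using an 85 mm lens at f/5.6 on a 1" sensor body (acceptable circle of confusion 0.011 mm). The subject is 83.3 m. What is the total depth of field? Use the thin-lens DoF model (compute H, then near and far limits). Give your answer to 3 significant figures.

Hyperfocal distance H = f²/(N·c) + f = 85²/(5.6 × 0.011) + 85 = 7225/0.0616 + 85 ≈ 117374.0 mm ≈ 117.4 m.
Near limit Dn = s·(H − f)/(H + s − 2f) = 83300 × (117374.0 − 85) / (117374.0 + 83300 − 2 × 85) = 83300 × 117289.0 / 200504.0 ≈ 48728 mm.
Far limit Df = s·(H − f)/(H − s) = 83300 × (117374.0 − 85) / (117374.0 − 83300) = 83300 × 117289.0 / 34074.0 ≈ 286734 mm.
Depth of field = Df − Dn = 286734 − 48728 ≈ 238006 mm ≈ 238 m.

238 m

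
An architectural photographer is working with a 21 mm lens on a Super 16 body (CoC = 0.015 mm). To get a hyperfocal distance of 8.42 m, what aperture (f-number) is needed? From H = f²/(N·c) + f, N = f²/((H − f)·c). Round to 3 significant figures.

Rearrange H = f²/(N·c) + f for N: N = f² / ((H − f)·c).
N = 21² / ((8420 − 21) × 0.015) = 441 / 126.0 ≈ 3.50.

f/3.50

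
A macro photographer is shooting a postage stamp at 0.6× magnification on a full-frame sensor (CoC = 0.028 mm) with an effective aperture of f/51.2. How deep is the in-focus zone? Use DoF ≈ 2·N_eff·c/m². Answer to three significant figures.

At magnification m, DoF ≈ 2·N_eff·c/m² = 2 × 51.2 × 0.028 / 0.6² = 2.867 / 0.36 ≈ 7.96 mm.

7.96 mm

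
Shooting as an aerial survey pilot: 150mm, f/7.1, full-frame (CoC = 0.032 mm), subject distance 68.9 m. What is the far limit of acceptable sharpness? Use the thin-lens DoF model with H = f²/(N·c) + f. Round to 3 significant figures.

225 m

Hyperfocal distance H = f²/(N·c) + f = 150²/(7.1 × 0.032) + 150 = 22500/0.2272 + 150 ≈ 99181.7 mm ≈ 99.18 m.
Far limit Df = s·(H − f)/(H − s) = 68900 × (99181.7 − 150) / (99181.7 − 68900) = 68900 × 99031.7 / 30281.7 ≈ 225327 mm ≈ 225 m.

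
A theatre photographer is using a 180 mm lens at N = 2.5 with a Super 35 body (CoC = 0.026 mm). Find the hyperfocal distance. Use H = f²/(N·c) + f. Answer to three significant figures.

Hyperfocal distance H = f²/(N·c) + f = 180²/(2.5 × 0.026) + 180 = 32400/0.065 + 180 ≈ 498641.5 mm ≈ 499 m.

499 m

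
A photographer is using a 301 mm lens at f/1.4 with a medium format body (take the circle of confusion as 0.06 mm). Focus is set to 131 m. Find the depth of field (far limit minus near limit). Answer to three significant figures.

Hyperfocal distance H = f²/(N·c) + f = 301²/(1.4 × 0.06) + 301 = 90601/0.084 + 301 ≈ 1078884.3 mm ≈ 1079 m.
Near limit Dn = s·(H − f)/(H + s − 2f) = 131000 × (1078884.3 − 301) / (1078884.3 + 131000 − 2 × 301) = 131000 × 1078583.3 / 1209282.3 ≈ 116842 mm.
Far limit Df = s·(H − f)/(H − s) = 131000 × (1078884.3 − 301) / (1078884.3 − 131000) = 131000 × 1078583.3 / 947884.3 ≈ 149063 mm.
Depth of field = Df − Dn = 149063 − 116842 ≈ 32221 mm ≈ 32.2 m.

32.2 m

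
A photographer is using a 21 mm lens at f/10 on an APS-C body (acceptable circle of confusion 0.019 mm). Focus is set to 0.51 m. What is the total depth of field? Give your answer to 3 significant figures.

225 mm

Hyperfocal distance H = f²/(N·c) + f = 21²/(10 × 0.019) + 21 = 441/0.19 + 21 ≈ 2342.1 mm ≈ 2.342 m.
Near limit Dn = s·(H − f)/(H + s − 2f) = 510 × (2342.1 − 21) / (2342.1 + 510 − 2 × 21) = 510 × 2321.1 / 2810.1 ≈ 421.25 mm.
Far limit Df = s·(H − f)/(H − s) = 510 × (2342.1 − 21) / (2342.1 − 510) = 510 × 2321.1 / 1832.1 ≈ 646.13 mm.
Depth of field = Df − Dn = 646.13 − 421.25 ≈ 224.88 mm.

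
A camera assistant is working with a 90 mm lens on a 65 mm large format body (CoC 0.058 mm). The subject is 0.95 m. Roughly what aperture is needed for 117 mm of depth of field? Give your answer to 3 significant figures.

f/9.96

Write h = H − f = f²/(N·c). The thin-lens limits are Dn = s·h/(h + (s−f)) and Df = s·h/(h − (s−f)), so DoF = Df − Dn = 2·s·(s−f)·h / (h² − (s−f)²).
That is a quadratic in h: DoF·h² − 2·s·(s−f)·h − DoF·(s−f)² = 0 ⇒ h = (s−f)·(s + √(s² + DoF²)) / DoF = 860 × (950 + √(950² + 117²)) / 117 = 860 × (950 + 957.178) / 117 ≈ 14019 mm.
Then N = f²/(c·h) = 90² / (0.058 × 14019) = 8100 / 813.08 ≈ 9.96.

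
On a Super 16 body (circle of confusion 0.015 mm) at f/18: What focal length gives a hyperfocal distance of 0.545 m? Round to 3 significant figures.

From H = f²/(N·c) + f, with f ≪ H: f ≈ √(H·N·c) = √(545 × 18 × 0.015) = √147.15 ≈ 12.13 mm.
Exact: f² + N·c·f − N·c·H = 0 ⇒ f = (−N·c + √((N·c)² + 4·N·c·H))/2 = (−0.27 + √588.67)/2 ≈ 11.996 mm ≈ 12.0 mm.

12.0 mm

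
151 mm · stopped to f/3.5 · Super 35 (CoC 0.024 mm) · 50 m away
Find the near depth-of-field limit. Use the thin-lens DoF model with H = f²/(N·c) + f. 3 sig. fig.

Hyperfocal distance H = f²/(N·c) + f = 151²/(3.5 × 0.024) + 151 = 22801/0.084 + 151 ≈ 271591.5 mm ≈ 271.6 m.
Near limit Dn = s·(H − f)/(H + s − 2f) = 50000 × (271591.5 − 151) / (271591.5 + 50000 − 2 × 151) = 50000 × 271440.5 / 321289.5 ≈ 42242 mm ≈ 42.2 m.

42.2 m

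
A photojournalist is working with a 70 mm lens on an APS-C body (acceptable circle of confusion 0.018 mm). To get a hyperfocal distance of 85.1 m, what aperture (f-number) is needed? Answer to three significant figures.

f/3.20

Rearrange H = f²/(N·c) + f for N: N = f² / ((H − f)·c).
N = 70² / ((85100 − 70) × 0.018) = 4900 / 1531 ≈ 3.20.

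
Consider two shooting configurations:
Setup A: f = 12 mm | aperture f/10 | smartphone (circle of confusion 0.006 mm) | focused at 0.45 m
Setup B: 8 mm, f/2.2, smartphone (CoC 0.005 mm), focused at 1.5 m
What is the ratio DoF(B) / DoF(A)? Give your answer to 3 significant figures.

4.85

Setup A: H = 12²/(10×0.006) + 12 ≈ 2412.0 mm; DoF = Df − Dn = 550.46 − 380.55 ≈ 169.91 mm.
Setup B: H = 8²/(2.2×0.005) + 8 ≈ 5826.2 mm; DoF = Df − Dn = 2017.32 − 1193.85 ≈ 823.47 mm.
Ratio = 823.47 / 169.91 ≈ 4.85.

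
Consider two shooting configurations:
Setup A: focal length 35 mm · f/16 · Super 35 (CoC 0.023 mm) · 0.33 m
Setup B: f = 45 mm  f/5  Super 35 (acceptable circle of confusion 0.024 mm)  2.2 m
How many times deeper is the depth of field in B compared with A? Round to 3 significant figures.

9.69

Setup A: H = 35²/(16×0.023) + 35 ≈ 3363.8 mm; DoF = Df − Dn = 362.088 − 303.136 ≈ 58.952 mm.
Setup B: H = 45²/(5×0.024) + 45 ≈ 16920.0 mm; DoF = Df − Dn = 2522.08 − 1950.87 ≈ 571.21 mm.
Ratio = 571.21 / 58.952 ≈ 9.69.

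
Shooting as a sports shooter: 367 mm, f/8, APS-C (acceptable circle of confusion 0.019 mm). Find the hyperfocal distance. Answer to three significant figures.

886 m

Hyperfocal distance H = f²/(N·c) + f = 367²/(8 × 0.019) + 367 = 134689/0.152 + 367 ≈ 886478.8 mm ≈ 886 m.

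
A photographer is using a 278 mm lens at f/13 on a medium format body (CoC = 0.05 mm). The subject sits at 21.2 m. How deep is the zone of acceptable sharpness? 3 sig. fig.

Hyperfocal distance H = f²/(N·c) + f = 278²/(13 × 0.05) + 278 = 77284/0.65 + 278 ≈ 119176.5 mm ≈ 119.2 m.
Near limit Dn = s·(H − f)/(H + s − 2f) = 21200 × (119176.5 − 278) / (119176.5 + 21200 − 2 × 278) = 21200 × 118898.5 / 139820.5 ≈ 18027.7 mm.
Far limit Df = s·(H − f)/(H − s) = 21200 × (119176.5 − 278) / (119176.5 − 21200) = 21200 × 118898.5 / 97976.5 ≈ 25727.1 mm.
Depth of field = Df − Dn = 25727.1 − 18027.7 ≈ 7699.4 mm ≈ 7.70 m.

7.70 m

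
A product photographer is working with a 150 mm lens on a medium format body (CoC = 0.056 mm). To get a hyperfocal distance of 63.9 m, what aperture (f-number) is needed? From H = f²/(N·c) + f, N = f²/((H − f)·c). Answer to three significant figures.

Rearrange H = f²/(N·c) + f for N: N = f² / ((H − f)·c).
N = 150² / ((63900 − 150) × 0.056) = 22500 / 3570 ≈ 6.30.

f/6.30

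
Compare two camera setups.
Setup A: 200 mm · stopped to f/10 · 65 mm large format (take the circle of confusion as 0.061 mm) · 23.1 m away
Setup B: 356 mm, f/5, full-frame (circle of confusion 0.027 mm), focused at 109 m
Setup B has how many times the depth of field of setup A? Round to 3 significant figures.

Setup A: H = 200²/(10×0.061) + 200 ≈ 65773.8 mm; DoF = Df − Dn = 35496 − 17121 ≈ 18375 mm.
Setup B: H = 356²/(5×0.027) + 356 ≈ 939141.2 mm; DoF = Df − Dn = 123265 − 97694 ≈ 25571 mm.
Ratio = 25571 / 18375 ≈ 1.39.

1.39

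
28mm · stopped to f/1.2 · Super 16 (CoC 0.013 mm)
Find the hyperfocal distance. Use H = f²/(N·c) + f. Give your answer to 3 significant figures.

50.3 m

Hyperfocal distance H = f²/(N·c) + f = 28²/(1.2 × 0.013) + 28 = 784/0.0156 + 28 ≈ 50284.4 mm ≈ 50.3 m.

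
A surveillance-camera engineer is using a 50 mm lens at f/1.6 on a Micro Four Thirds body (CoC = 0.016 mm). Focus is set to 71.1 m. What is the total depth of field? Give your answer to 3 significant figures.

Hyperfocal distance H = f²/(N·c) + f = 50²/(1.6 × 0.016) + 50 = 2500/0.0256 + 50 ≈ 97706.2 mm ≈ 97.71 m.
Near limit Dn = s·(H − f)/(H + s − 2f) = 71100 × (97706.2 − 50) / (97706.2 + 71100 − 2 × 50) = 71100 × 97656.2 / 168706.2 ≈ 41157 mm.
Far limit Df = s·(H − f)/(H − s) = 71100 × (97706.2 − 50) / (97706.2 − 71100) = 71100 × 97656.2 / 26606.2 ≈ 260967 mm.
Depth of field = Df − Dn = 260967 − 41157 ≈ 219810 mm ≈ 220 m.

220 m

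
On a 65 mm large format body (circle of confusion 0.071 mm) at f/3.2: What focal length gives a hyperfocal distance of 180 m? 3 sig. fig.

202 mm

From H = f²/(N·c) + f, with f ≪ H: f ≈ √(H·N·c) = √(180000 × 3.2 × 0.071) = √40896 ≈ 202.2 mm.
The +f correction barely moves this — solving exactly, f² + N·c·f − N·c·H = 0 ⇒ f = (−N·c + √((N·c)² + 4·N·c·H))/2 = (−0.2272 + √163584)/2 ≈ 202.11 mm, so f ≈ 202 mm.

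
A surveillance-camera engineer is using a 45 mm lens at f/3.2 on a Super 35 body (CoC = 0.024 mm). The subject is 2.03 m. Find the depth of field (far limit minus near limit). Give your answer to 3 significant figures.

Hyperfocal distance H = f²/(N·c) + f = 45²/(3.2 × 0.024) + 45 = 2025/0.0768 + 45 ≈ 26412.2 mm ≈ 26.41 m.
Near limit Dn = s·(H − f)/(H + s − 2f) = 2030 × (26412.2 − 45) / (26412.2 + 2030 − 2 × 45) = 2030 × 26367.2 / 28352.2 ≈ 1887.88 mm.
Far limit Df = s·(H − f)/(H − s) = 2030 × (26412.2 − 45) / (26412.2 − 2030) = 2030 × 26367.2 / 24382.2 ≈ 2195.27 mm.
Depth of field = Df − Dn = 2195.27 − 1887.88 ≈ 307.39 mm.

307 mm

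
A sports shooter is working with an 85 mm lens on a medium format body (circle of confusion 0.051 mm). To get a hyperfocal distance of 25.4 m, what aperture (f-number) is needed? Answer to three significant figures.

f/5.60

Rearrange H = f²/(N·c) + f for N: N = f² / ((H − f)·c).
N = 85² / ((25400 − 85) × 0.051) = 7225 / 1291 ≈ 5.60.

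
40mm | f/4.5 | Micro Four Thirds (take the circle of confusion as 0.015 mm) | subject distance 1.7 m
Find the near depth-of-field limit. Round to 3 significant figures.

1.59 m

Hyperfocal distance H = f²/(N·c) + f = 40²/(4.5 × 0.015) + 40 = 1600/0.0675 + 40 ≈ 23743.7 mm ≈ 23.74 m.
Near limit Dn = s·(H − f)/(H + s − 2f) = 1700 × (23743.7 − 40) / (23743.7 + 1700 − 2 × 40) = 1700 × 23703.7 / 25363.7 ≈ 1588.7 mm ≈ 1.59 m.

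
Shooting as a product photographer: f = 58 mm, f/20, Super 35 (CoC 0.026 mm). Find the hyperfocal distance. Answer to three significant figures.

Hyperfocal distance H = f²/(N·c) + f = 58²/(20 × 0.026) + 58 = 3364/0.52 + 58 ≈ 6527.2 mm ≈ 6.53 m.

6.53 m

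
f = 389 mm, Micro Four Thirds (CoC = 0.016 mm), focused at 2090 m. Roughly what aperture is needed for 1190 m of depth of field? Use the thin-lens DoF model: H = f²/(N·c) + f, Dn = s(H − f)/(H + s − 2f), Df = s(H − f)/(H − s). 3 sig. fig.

Write h = H − f = f²/(N·c). The thin-lens limits are Dn = s·h/(h + (s−f)) and Df = s·h/(h − (s−f)), so DoF = Df − Dn = 2·s·(s−f)·h / (h² − (s−f)²).
That is a quadratic in h: DoF·h² − 2·s·(s−f)·h − DoF·(s−f)² = 0 ⇒ h = (s−f)·(s + √(s² + DoF²)) / DoF = 2089611 × (2090000 + √(2090000² + 1190000²)) / 1190000 = 2089611 × (2090000 + 2405036) / 1190000 ≈ 7893174 mm.
Then N = f²/(c·h) = 389² / (0.016 × 7893174) = 151321 / 126291 ≈ 1.20.

f/1.20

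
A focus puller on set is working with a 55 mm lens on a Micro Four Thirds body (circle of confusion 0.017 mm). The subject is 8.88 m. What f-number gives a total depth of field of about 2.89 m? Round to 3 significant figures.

f/3.20

Write h = H − f = f²/(N·c). The thin-lens limits are Dn = s·h/(h + (s−f)) and Df = s·h/(h − (s−f)), so DoF = Df − Dn = 2·s·(s−f)·h / (h² − (s−f)²).
That is a quadratic in h: DoF·h² − 2·s·(s−f)·h − DoF·(s−f)² = 0 ⇒ h = (s−f)·(s + √(s² + DoF²)) / DoF = 8825 × (8880 + √(8880² + 2890²)) / 2890 = 8825 × (8880 + 9338.44) / 2890 ≈ 55632 mm.
Then N = f²/(c·h) = 55² / (0.017 × 55632) = 3025 / 945.75 ≈ 3.20.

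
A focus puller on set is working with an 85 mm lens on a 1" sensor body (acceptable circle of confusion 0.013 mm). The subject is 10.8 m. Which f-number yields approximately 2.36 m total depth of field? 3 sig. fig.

f/5.60

Write h = H − f = f²/(N·c). The thin-lens limits are Dn = s·h/(h + (s−f)) and Df = s·h/(h − (s−f)), so DoF = Df − Dn = 2·s·(s−f)·h / (h² − (s−f)²).
That is a quadratic in h: DoF·h² − 2·s·(s−f)·h − DoF·(s−f)² = 0 ⇒ h = (s−f)·(s + √(s² + DoF²)) / DoF = 10715 × (10800 + √(10800² + 2360²)) / 2360 = 10715 × (10800 + 11054.8) / 2360 ≈ 99227 mm.
Then N = f²/(c·h) = 85² / (0.013 × 99227) = 7225 / 1289.9 ≈ 5.60.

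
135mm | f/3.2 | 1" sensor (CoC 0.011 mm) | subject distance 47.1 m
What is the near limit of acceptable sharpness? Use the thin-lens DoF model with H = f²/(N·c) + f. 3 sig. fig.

Hyperfocal distance H = f²/(N·c) + f = 135²/(3.2 × 0.011) + 135 = 18225/0.0352 + 135 ≈ 517890.7 mm ≈ 517.9 m.
Near limit Dn = s·(H − f)/(H + s − 2f) = 47100 × (517890.7 − 135) / (517890.7 + 47100 − 2 × 135) = 47100 × 517755.7 / 564720.7 ≈ 43183 mm ≈ 43.2 m.

43.2 m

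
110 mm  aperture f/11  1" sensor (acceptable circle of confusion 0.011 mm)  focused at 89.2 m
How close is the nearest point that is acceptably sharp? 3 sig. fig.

Hyperfocal distance H = f²/(N·c) + f = 110²/(11 × 0.011) + 110 = 12100/0.121 + 110 ≈ 100110.0 mm ≈ 100.1 m.
Near limit Dn = s·(H − f)/(H + s − 2f) = 89200 × (100110.0 − 110) / (100110.0 + 89200 − 2 × 110) = 89200 × 100000.0 / 189090.0 ≈ 47173 mm ≈ 47.2 m.

47.2 m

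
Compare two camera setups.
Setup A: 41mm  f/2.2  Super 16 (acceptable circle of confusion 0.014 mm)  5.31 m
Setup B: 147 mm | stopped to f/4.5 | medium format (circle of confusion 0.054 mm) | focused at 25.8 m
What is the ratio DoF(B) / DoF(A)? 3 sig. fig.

15.7

Setup A: H = 41²/(2.2×0.014) + 41 ≈ 54618.9 mm; DoF = Df − Dn = 5877.4 − 4842.5 ≈ 1034.9 mm.
Setup B: H = 147²/(4.5×0.054) + 147 ≈ 89072.9 mm; DoF = Df − Dn = 36260 − 20024 ≈ 16236 mm.
Ratio = 16236 / 1034.9 ≈ 15.7.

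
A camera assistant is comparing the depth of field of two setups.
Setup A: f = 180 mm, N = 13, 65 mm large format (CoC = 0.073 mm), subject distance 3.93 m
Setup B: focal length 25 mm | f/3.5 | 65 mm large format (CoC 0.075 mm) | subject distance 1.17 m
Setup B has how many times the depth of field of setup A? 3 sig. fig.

Setup A: H = 180²/(13×0.073) + 180 ≈ 34321.2 mm; DoF = Df − Dn = 4414.93 − 3541.06 ≈ 873.87 mm.
Setup B: H = 25²/(3.5×0.075) + 25 ≈ 2406.0 mm; DoF = Df − Dn = 2253.9 − 790.1 ≈ 1463.8 mm.
Ratio = 1463.8 / 873.87 ≈ 1.68.

1.68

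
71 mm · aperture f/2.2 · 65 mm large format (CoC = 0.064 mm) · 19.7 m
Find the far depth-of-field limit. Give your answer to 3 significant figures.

43.6 m

Hyperfocal distance H = f²/(N·c) + f = 71²/(2.2 × 0.064) + 71 = 5041/0.1408 + 71 ≈ 35873.6 mm ≈ 35.87 m.
Far limit Df = s·(H − f)/(H − s) = 19700 × (35873.6 − 71) / (35873.6 − 19700) = 19700 × 35802.6 / 16173.6 ≈ 43609 mm ≈ 43.6 m.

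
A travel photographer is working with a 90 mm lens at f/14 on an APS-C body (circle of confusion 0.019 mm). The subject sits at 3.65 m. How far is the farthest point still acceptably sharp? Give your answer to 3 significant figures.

Hyperfocal distance H = f²/(N·c) + f = 90²/(14 × 0.019) + 90 = 8100/0.266 + 90 ≈ 30541.1 mm ≈ 30.54 m.
Far limit Df = s·(H − f)/(H − s) = 3650 × (30541.1 − 90) / (30541.1 − 3650) = 3650 × 30451.1 / 26891.1 ≈ 4133.2 mm ≈ 4.13 m.

4.13 m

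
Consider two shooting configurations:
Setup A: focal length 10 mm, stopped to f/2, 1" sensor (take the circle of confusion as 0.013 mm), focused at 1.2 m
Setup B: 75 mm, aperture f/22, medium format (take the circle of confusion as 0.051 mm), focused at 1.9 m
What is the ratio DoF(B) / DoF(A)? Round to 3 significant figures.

1.94

Setup A: H = 10²/(2×0.013) + 10 ≈ 3856.2 mm; DoF = Df − Dn = 1737.62 − 916.45 ≈ 821.17 mm.
Setup B: H = 75²/(22×0.051) + 75 ≈ 5088.4 mm; DoF = Df − Dn = 2987.5 − 1392.9 ≈ 1594.6 mm.
Ratio = 1594.6 / 821.17 ≈ 1.94.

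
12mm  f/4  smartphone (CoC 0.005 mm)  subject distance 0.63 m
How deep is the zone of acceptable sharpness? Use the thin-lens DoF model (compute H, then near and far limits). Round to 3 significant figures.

Hyperfocal distance H = f²/(N·c) + f = 12²/(4 × 0.005) + 12 = 144/0.02 + 12 ≈ 7212.0 mm ≈ 7.212 m.
Near limit Dn = s·(H − f)/(H + s − 2f) = 630 × (7212.0 − 12) / (7212.0 + 630 − 2 × 12) = 630 × 7200.0 / 7818.0 ≈ 580.20 mm.
Far limit Df = s·(H − f)/(H − s) = 630 × (7212.0 − 12) / (7212.0 − 630) = 630 × 7200.0 / 6582.0 ≈ 689.15 mm.
Depth of field = Df − Dn = 689.15 − 580.20 ≈ 108.95 mm.

109 mm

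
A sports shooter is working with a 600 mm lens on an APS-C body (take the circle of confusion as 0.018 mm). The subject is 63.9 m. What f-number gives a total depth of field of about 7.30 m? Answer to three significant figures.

Write h = H − f = f²/(N·c). The thin-lens limits are Dn = s·h/(h + (s−f)) and Df = s·h/(h − (s−f)), so DoF = Df − Dn = 2·s·(s−f)·h / (h² − (s−f)²).
That is a quadratic in h: DoF·h² − 2·s·(s−f)·h − DoF·(s−f)² = 0 ⇒ h = (s−f)·(s + √(s² + DoF²)) / DoF = 63300 × (63900 + √(63900² + 7300²)) / 7300 = 63300 × (63900 + 64315.6) / 7300 ≈ 1111788 mm.
Then N = f²/(c·h) = 600² / (0.018 × 1111788) = 360000 / 20012 ≈ 18.

f/18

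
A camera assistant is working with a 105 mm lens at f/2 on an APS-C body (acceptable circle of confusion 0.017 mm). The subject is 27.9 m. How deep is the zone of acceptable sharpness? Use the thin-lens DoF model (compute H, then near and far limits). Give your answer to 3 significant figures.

4.82 m

Hyperfocal distance H = f²/(N·c) + f = 105²/(2 × 0.017) + 105 = 11025/0.034 + 105 ≈ 324369.7 mm ≈ 324.4 m.
Near limit Dn = s·(H − f)/(H + s − 2f) = 27900 × (324369.7 − 105) / (324369.7 + 27900 − 2 × 105) = 27900 × 324264.7 / 352059.7 ≈ 25697.3 mm.
Far limit Df = s·(H − f)/(H − s) = 27900 × (324369.7 − 105) / (324369.7 − 27900) = 27900 × 324264.7 / 296469.7 ≈ 30515.7 mm.
Depth of field = Df − Dn = 30515.7 − 25697.3 ≈ 4818.4 mm ≈ 4.82 m.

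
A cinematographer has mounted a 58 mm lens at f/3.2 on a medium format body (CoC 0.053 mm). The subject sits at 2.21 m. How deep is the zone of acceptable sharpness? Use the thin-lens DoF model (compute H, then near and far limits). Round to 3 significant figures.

Hyperfocal distance H = f²/(N·c) + f = 58²/(3.2 × 0.053) + 58 = 3364/0.1696 + 58 ≈ 19892.9 mm ≈ 19.89 m.
Near limit Dn = s·(H − f)/(H + s − 2f) = 2210 × (19892.9 − 58) / (19892.9 + 2210 − 2 × 58) = 2210 × 19834.9 / 21986.9 ≈ 1993.69 mm.
Far limit Df = s·(H − f)/(H − s) = 2210 × (19892.9 − 58) / (19892.9 − 2210) = 2210 × 19834.9 / 17682.9 ≈ 2478.96 mm.
Depth of field = Df − Dn = 2478.96 − 1993.69 ≈ 485.27 mm.

485 mm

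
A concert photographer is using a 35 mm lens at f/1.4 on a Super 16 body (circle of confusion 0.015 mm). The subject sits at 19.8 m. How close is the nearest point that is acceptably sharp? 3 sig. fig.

Hyperfocal distance H = f²/(N·c) + f = 35²/(1.4 × 0.015) + 35 = 1225/0.021 + 35 ≈ 58368.3 mm ≈ 58.37 m.
Near limit Dn = s·(H − f)/(H + s − 2f) = 19800 × (58368.3 − 35) / (58368.3 + 19800 − 2 × 35) = 19800 × 58333.3 / 78098.3 ≈ 14789 mm ≈ 14.8 m.

14.8 m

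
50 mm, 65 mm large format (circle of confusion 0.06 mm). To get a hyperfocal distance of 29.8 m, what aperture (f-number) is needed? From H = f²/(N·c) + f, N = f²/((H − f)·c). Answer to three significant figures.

Rearrange H = f²/(N·c) + f for N: N = f² / ((H − f)·c).
N = 50² / ((29800 − 50) × 0.06) = 2500 / 1785 ≈ 1.40.

f/1.40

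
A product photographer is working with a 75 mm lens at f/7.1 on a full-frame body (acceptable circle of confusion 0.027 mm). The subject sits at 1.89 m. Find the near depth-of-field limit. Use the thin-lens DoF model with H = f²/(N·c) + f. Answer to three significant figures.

Hyperfocal distance H = f²/(N·c) + f = 75²/(7.1 × 0.027) + 75 = 5625/0.1917 + 75 ≈ 29417.7 mm ≈ 29.42 m.
Near limit Dn = s·(H − f)/(H + s − 2f) = 1890 × (29417.7 − 75) / (29417.7 + 1890 − 2 × 75) = 1890 × 29342.7 / 31157.7 ≈ 1779.9 mm ≈ 1.78 m.

1.78 m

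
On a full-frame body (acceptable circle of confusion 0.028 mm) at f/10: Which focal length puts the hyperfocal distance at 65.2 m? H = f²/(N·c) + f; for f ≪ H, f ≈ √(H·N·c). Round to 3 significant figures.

From H = f²/(N·c) + f, with f ≪ H: f ≈ √(H·N·c) = √(65200 × 10 × 0.028) = √18256 ≈ 135.1 mm.
The +f correction barely moves this — solving exactly, f² + N·c·f − N·c·H = 0 ⇒ f = (−N·c + √((N·c)² + 4·N·c·H))/2 = (−0.28 + √73024)/2 ≈ 134.97 mm, so f ≈ 135 mm.

135 mm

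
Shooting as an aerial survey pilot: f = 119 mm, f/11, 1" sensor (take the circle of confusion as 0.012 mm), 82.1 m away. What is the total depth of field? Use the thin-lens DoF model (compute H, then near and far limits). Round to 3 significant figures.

Hyperfocal distance H = f²/(N·c) + f = 119²/(11 × 0.012) + 119 = 14161/0.132 + 119 ≈ 107399.3 mm ≈ 107.4 m.
Near limit Dn = s·(H − f)/(H + s − 2f) = 82100 × (107399.3 − 119) / (107399.3 + 82100 − 2 × 119) = 82100 × 107280.3 / 189261.3 ≈ 46537 mm.
Far limit Df = s·(H − f)/(H − s) = 82100 × (107399.3 − 119) / (107399.3 − 82100) = 82100 × 107280.3 / 25299.3 ≈ 348141 mm.
Depth of field = Df − Dn = 348141 − 46537 ≈ 301604 mm ≈ 302 m.

302 m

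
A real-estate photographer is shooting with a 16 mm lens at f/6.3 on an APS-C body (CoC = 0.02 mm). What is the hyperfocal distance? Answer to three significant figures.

2.05 m

Hyperfocal distance H = f²/(N·c) + f = 16²/(6.3 × 0.02) + 16 = 256/0.126 + 16 ≈ 2047.7 mm ≈ 2.05 m.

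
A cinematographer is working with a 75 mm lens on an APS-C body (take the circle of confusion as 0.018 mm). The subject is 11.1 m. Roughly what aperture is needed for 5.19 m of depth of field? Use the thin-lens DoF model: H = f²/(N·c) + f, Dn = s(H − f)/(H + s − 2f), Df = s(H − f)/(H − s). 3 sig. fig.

f/6.30

Write h = H − f = f²/(N·c). The thin-lens limits are Dn = s·h/(h + (s−f)) and Df = s·h/(h − (s−f)), so DoF = Df − Dn = 2·s·(s−f)·h / (h² − (s−f)²).
That is a quadratic in h: DoF·h² − 2·s·(s−f)·h − DoF·(s−f)² = 0 ⇒ h = (s−f)·(s + √(s² + DoF²)) / DoF = 11025 × (11100 + √(11100² + 5190²)) / 5190 = 11025 × (11100 + 12253.4) / 5190 ≈ 49609 mm.
Then N = f²/(c·h) = 75² / (0.018 × 49609) = 5625 / 892.96 ≈ 6.30.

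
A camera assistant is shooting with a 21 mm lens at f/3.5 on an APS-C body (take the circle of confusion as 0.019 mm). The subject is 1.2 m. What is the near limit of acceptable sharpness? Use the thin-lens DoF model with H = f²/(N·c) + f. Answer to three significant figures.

Hyperfocal distance H = f²/(N·c) + f = 21²/(3.5 × 0.019) + 21 = 441/0.0665 + 21 ≈ 6652.6 mm ≈ 6.653 m.
Near limit Dn = s·(H − f)/(H + s − 2f) = 1200 × (6652.6 − 21) / (6652.6 + 1200 − 2 × 21) = 1200 × 6631.6 / 7810.6 ≈ 1018.9 mm ≈ 1.02 m.

1.02 m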